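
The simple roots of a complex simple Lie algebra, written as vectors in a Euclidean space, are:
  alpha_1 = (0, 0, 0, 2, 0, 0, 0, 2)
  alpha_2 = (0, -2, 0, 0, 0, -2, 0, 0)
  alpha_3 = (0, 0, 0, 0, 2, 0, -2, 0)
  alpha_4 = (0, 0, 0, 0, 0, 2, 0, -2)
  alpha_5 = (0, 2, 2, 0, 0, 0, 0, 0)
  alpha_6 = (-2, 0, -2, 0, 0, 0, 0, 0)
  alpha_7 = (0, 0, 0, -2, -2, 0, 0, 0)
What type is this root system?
A_7

Compute the Cartan integers a_ij = 2(alpha_i, alpha_j)/(alpha_j, alpha_j); the resulting 7x7 Cartan matrix is
[[2, 0, 0, -1, 0, 0, -1], [0, 2, 0, -1, -1, 0, 0], [0, 0, 2, 0, 0, 0, -1], [-1, -1, 0, 2, 0, 0, 0], [0, -1, 0, 0, 2, -1, 0], [0, 0, 0, 0, -1, 2, 0], [-1, 0, -1, 0, 0, 0, 2]].
All simple roots have the same length, so the diagram is simply laced. The associated Dynkin diagram is a chain of 7 nodes with single edges (A_7), so the type is A_7 (the algebra sl(8)).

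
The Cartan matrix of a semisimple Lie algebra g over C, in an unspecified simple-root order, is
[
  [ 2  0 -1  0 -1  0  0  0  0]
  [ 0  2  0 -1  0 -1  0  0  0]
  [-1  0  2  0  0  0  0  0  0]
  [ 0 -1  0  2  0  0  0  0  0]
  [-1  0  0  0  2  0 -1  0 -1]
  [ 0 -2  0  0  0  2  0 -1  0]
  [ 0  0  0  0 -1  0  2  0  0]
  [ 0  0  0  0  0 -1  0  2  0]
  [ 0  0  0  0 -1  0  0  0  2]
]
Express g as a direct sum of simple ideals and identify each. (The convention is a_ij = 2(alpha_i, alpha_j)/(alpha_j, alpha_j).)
The diagram associated to this matrix has two connected components: the simple roots {alpha_1, alpha_3, alpha_5, alpha_7, alpha_9} form a chain of 3 nodes with a fork of two nodes at one end (D_5), and {alpha_2, alpha_4, alpha_6, alpha_8} form a chain of 4 nodes with a double edge between the middle two (F_4). A semisimple Lie algebra decomposes uniquely as the direct sum of simple ideals, one per connected component of its Dynkin diagram, so g ≅ D_5 ⊕ F_4 (dimension 45 + 52 = 97).

D_5 (so(10)) ⊕ F_4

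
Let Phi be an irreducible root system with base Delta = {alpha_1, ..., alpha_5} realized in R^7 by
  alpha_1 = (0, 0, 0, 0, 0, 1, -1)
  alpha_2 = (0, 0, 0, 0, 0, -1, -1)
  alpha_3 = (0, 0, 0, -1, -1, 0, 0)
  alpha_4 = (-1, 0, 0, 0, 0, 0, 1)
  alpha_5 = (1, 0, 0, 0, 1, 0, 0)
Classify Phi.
Compute the Cartan integers a_ij = 2(alpha_i, alpha_j)/(alpha_j, alpha_j); the resulting 5x5 Cartan matrix is
[[2, 0, 0, -1, 0], [0, 2, 0, -1, 0], [0, 0, 2, 0, -1], [-1, -1, 0, 2, -1], [0, 0, -1, -1, 2]].
All simple roots have the same length, so the diagram is simply laced. The associated Dynkin diagram is a chain of 3 nodes with a fork of two nodes at one end (D_5), so the type is D_5 (the algebra so(10)).

D_5 (so(10))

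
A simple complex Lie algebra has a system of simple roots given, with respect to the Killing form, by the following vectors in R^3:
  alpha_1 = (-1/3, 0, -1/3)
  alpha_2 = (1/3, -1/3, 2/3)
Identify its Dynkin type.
Compute the Cartan integers a_ij = 2(alpha_i, alpha_j)/(alpha_j, alpha_j); the resulting 2x2 Cartan matrix is
[[2, -1], [-3, 2]].
The roots have two lengths (squared-length ratio 3:1); the short ones are alpha_{1}. The associated Dynkin diagram is two nodes joined by a triple edge (G_2), so the type is G_2.

G_2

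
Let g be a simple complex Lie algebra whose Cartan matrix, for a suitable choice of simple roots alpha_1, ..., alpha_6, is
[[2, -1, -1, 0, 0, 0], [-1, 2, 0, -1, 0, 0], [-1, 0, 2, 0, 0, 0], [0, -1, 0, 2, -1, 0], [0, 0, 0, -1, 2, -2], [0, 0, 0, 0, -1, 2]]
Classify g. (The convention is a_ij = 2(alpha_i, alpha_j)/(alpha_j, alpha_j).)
B_6 (so(13))

The matrix has rank 6 with 2's on the diagonal. Reading the off-diagonal entries as Dynkin edges (a single edge where a_ij = a_ji = -1; a double or triple edge where a_ij * a_ji = 2 or 3), the diagram is a chain of 6 nodes with a double edge at one end; the terminal node there is the unique short simple root (B_6). One simple-root ordering that puts it in standard form is (alpha_3, alpha_1, alpha_2, alpha_4, alpha_5, alpha_6). So the algebra is type B_6, i.e. so(13).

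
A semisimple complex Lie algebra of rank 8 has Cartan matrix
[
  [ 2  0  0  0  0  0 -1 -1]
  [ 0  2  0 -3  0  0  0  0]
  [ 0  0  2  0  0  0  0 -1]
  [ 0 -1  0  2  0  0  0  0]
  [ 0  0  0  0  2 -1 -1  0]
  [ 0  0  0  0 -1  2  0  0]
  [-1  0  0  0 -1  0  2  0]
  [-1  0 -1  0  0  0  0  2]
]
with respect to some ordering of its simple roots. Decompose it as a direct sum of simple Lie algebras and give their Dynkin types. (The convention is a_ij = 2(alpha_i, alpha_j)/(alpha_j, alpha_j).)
type A_6 + type G_2

The diagram associated to this matrix has two connected components: the simple roots {alpha_1, alpha_3, alpha_5, alpha_6, alpha_7, alpha_8} form a chain of 6 nodes with single edges (A_6), and {alpha_2, alpha_4} form two nodes joined by a triple edge (G_2). A semisimple Lie algebra decomposes uniquely as the direct sum of simple ideals, one per connected component of its Dynkin diagram, so g ≅ A_6 ⊕ G_2 (dimension 48 + 14 = 62).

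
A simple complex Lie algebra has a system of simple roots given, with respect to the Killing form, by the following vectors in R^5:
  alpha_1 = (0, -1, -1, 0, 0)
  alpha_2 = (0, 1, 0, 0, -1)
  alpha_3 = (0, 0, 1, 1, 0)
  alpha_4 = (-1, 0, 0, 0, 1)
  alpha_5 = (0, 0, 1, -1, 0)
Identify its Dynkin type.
D5

Compute the Cartan integers a_ij = 2(alpha_i, alpha_j)/(alpha_j, alpha_j); the resulting 5x5 Cartan matrix is
[[2, -1, -1, 0, -1], [-1, 2, 0, -1, 0], [-1, 0, 2, 0, 0], [0, -1, 0, 2, 0], [-1, 0, 0, 0, 2]].
All simple roots have the same length, so the diagram is simply laced. The associated Dynkin diagram is a chain of 3 nodes with a fork of two nodes at one end (D_5), so the type is D_5 (the algebra so(10)).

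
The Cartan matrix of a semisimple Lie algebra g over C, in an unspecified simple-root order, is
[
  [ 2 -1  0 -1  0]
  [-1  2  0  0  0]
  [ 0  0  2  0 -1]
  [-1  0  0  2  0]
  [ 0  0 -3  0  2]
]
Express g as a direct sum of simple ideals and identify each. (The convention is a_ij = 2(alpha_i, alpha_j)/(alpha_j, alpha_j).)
The diagram associated to this matrix has two connected components: the simple roots {alpha_1, alpha_2, alpha_4} form a chain of 3 nodes with single edges (A_3), and {alpha_3, alpha_5} form two nodes joined by a triple edge (G_2). A semisimple Lie algebra decomposes uniquely as the direct sum of simple ideals, one per connected component of its Dynkin diagram, so g ≅ A_3 ⊕ G_2 (dimension 15 + 14 = 29).

type A_3 + type G_2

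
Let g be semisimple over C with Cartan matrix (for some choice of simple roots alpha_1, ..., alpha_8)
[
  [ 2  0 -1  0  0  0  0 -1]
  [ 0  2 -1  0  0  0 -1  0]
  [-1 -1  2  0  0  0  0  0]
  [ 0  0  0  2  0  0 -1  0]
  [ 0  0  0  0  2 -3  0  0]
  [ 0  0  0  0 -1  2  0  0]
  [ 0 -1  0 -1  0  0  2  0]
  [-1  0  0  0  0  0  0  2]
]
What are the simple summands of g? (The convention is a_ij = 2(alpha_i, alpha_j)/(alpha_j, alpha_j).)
The diagram associated to this matrix has two connected components: the simple roots {alpha_1, alpha_2, alpha_3, alpha_4, alpha_7, alpha_8} form a chain of 6 nodes with single edges (A_6), and {alpha_5, alpha_6} form two nodes joined by a triple edge (G_2). A semisimple Lie algebra decomposes uniquely as the direct sum of simple ideals, one per connected component of its Dynkin diagram, so g ≅ A_6 ⊕ G_2 (dimension 48 + 14 = 62).

A_6 ⊕ G_2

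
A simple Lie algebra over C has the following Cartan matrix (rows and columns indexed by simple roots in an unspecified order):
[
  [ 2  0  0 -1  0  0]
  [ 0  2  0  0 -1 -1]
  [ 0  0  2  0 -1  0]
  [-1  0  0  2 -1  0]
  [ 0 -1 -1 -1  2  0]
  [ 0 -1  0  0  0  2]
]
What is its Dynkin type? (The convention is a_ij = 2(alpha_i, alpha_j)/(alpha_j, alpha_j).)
type E_6

The matrix has rank 6 with 2's on the diagonal. Reading the off-diagonal entries as Dynkin edges (a single edge where a_ij = a_ji = -1; a double or triple edge where a_ij * a_ji = 2 or 3), the diagram is a chain of 5 nodes with one extra node attached to the third node from one end (E_6). One simple-root ordering that puts it in standard form is (alpha_6, alpha_3, alpha_2, alpha_5, alpha_4, alpha_1). So the algebra is type E_6.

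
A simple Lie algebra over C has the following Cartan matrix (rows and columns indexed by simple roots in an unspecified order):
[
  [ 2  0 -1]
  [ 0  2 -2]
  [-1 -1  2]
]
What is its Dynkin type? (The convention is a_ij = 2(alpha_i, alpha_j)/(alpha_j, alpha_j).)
The matrix has rank 3 with 2's on the diagonal. Reading the off-diagonal entries as Dynkin edges (a single edge where a_ij = a_ji = -1; a double or triple edge where a_ij * a_ji = 2 or 3), the diagram is a chain of 3 nodes with a double edge at one end; the terminal node there is the unique long simple root (C_3). One simple-root ordering that puts it in standard form is (alpha_1, alpha_3, alpha_2). So the algebra is type C_3, i.e. sp(6).

type C_3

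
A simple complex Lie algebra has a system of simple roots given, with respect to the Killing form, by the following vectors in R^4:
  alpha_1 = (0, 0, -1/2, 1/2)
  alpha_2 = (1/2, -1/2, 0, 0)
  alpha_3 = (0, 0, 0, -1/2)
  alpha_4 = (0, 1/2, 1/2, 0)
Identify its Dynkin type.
Compute the Cartan integers a_ij = 2(alpha_i, alpha_j)/(alpha_j, alpha_j); the resulting 4x4 Cartan matrix is
[[2, 0, -2, -1], [0, 2, 0, -1], [-1, 0, 2, 0], [-1, -1, 0, 2]].
The roots have two lengths (squared-length ratio 2:1); the short ones are alpha_{3}. The associated Dynkin diagram is a chain of 4 nodes with a double edge at one end; the terminal node there is the unique short simple root (B_4), so the type is B_4 (the algebra so(9)).

B_4 (so(9))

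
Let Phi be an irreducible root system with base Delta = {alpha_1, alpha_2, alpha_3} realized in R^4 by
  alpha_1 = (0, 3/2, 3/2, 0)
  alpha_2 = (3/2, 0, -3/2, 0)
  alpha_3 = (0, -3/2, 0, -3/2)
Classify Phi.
A_3 (sl(4))

Compute the Cartan integers a_ij = 2(alpha_i, alpha_j)/(alpha_j, alpha_j); the resulting 3x3 Cartan matrix is
[[2, -1, -1], [-1, 2, 0], [-1, 0, 2]].
All simple roots have the same length, so the diagram is simply laced. The associated Dynkin diagram is a chain of 3 nodes with single edges (A_3), so the type is A_3 (the algebra sl(4)).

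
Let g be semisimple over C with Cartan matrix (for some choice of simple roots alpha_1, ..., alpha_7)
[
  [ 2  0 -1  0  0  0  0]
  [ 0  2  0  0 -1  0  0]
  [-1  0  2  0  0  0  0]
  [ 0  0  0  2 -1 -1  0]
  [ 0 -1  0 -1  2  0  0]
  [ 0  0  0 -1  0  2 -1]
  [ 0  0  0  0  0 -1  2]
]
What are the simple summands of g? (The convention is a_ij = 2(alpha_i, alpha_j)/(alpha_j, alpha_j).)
The diagram associated to this matrix has two connected components: the simple roots {alpha_1, alpha_3} form a chain of 2 nodes with single edges (A_2), and {alpha_2, alpha_4, alpha_5, alpha_6, alpha_7} form a chain of 5 nodes with single edges (A_5). A semisimple Lie algebra decomposes uniquely as the direct sum of simple ideals, one per connected component of its Dynkin diagram, so g ≅ A_2 ⊕ A_5 (dimension 8 + 35 = 43).

A2 + A5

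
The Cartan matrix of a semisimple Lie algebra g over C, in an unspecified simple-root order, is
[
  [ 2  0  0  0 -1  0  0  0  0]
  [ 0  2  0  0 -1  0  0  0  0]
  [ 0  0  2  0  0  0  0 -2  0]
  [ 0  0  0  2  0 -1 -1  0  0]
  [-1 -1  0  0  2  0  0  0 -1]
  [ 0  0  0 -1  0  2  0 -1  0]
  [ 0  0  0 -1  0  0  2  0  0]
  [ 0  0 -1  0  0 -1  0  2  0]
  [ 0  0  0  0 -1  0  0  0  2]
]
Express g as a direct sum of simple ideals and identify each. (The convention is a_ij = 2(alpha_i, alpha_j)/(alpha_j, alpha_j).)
C_5 (sp(10)) ⊕ D_4 (so(8))

The diagram associated to this matrix has two connected components: the simple roots {alpha_3, alpha_4, alpha_6, alpha_7, alpha_8} form a chain of 5 nodes with a double edge at one end; the terminal node there is the unique long simple root (C_5), and {alpha_1, alpha_2, alpha_5, alpha_9} form a chain of 2 nodes with a fork of two nodes at one end (D_4). A semisimple Lie algebra decomposes uniquely as the direct sum of simple ideals, one per connected component of its Dynkin diagram, so g ≅ C_5 ⊕ D_4 (dimension 55 + 28 = 83).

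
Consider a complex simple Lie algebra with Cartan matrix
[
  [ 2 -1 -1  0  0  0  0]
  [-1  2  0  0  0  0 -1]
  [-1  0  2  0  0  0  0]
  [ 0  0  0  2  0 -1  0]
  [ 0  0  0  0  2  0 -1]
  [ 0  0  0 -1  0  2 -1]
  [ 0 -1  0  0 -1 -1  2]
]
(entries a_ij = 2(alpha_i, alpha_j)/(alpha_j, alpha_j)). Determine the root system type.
E7

The matrix has rank 7 with 2's on the diagonal. Reading the off-diagonal entries as Dynkin edges (a single edge where a_ij = a_ji = -1; a double or triple edge where a_ij * a_ji = 2 or 3), the diagram is a chain of 6 nodes with one extra node attached to the third node from one end (E_7). One simple-root ordering that puts it in standard form is (alpha_4, alpha_5, alpha_6, alpha_7, alpha_2, alpha_1, alpha_3). So the algebra is type E_7.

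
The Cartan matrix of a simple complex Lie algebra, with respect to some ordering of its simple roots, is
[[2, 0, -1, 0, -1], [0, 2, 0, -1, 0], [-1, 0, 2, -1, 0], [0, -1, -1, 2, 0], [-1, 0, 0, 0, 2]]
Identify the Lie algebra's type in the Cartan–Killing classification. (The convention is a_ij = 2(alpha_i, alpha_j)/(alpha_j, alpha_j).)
A5

The matrix has rank 5 with 2's on the diagonal. Reading the off-diagonal entries as Dynkin edges (a single edge where a_ij = a_ji = -1; a double or triple edge where a_ij * a_ji = 2 or 3), the diagram is a chain of 5 nodes with single edges (A_5). One simple-root ordering that puts it in standard form is (alpha_2, alpha_4, alpha_3, alpha_1, alpha_5). So the algebra is type A_5, i.e. sl(6).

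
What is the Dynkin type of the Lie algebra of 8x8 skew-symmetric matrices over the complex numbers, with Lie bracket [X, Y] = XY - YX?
This is so(8) with 8 even, which has dimension 8(8-1)/2 = 28 and rank 8/2 = 4. In the classification of classical Lie algebras, the orthogonal algebra so(2n) in an even number of variables has type D_n; here n = 4, so the Dynkin diagram is a chain of 2 nodes with a fork of two nodes at one end (D_4). Hence the type is D_4.

D_4 (so(8))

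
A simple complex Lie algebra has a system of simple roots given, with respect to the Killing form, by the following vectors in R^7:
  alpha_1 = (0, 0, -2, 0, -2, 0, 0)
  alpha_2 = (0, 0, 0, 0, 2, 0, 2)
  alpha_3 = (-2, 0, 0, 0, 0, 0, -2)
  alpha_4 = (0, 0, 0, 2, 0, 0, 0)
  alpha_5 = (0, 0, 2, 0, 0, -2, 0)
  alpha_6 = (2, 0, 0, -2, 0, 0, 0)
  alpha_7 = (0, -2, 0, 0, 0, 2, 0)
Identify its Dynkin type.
type B_7

Compute the Cartan integers a_ij = 2(alpha_i, alpha_j)/(alpha_j, alpha_j); the resulting 7x7 Cartan matrix is
[[2, -1, 0, 0, -1, 0, 0], [-1, 2, -1, 0, 0, 0, 0], [0, -1, 2, 0, 0, -1, 0], [0, 0, 0, 2, 0, -1, 0], [-1, 0, 0, 0, 2, 0, -1], [0, 0, -1, -2, 0, 2, 0], [0, 0, 0, 0, -1, 0, 2]].
The roots have two lengths (squared-length ratio 2:1); the short ones are alpha_{4}. The associated Dynkin diagram is a chain of 7 nodes with a double edge at one end; the terminal node there is the unique short simple root (B_7), so the type is B_7 (the algebra so(15)).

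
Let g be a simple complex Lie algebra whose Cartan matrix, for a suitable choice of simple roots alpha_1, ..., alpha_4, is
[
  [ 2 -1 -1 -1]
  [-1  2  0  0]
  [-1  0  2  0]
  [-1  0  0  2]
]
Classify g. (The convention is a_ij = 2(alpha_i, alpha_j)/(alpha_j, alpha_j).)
The matrix has rank 4 with 2's on the diagonal. Reading the off-diagonal entries as Dynkin edges (a single edge where a_ij = a_ji = -1; a double or triple edge where a_ij * a_ji = 2 or 3), the diagram is a chain of 2 nodes with a fork of two nodes at one end (D_4). One simple-root ordering that puts it in standard form is (alpha_2, alpha_1, alpha_3, alpha_4). So the algebra is type D_4, i.e. so(8).

type D_4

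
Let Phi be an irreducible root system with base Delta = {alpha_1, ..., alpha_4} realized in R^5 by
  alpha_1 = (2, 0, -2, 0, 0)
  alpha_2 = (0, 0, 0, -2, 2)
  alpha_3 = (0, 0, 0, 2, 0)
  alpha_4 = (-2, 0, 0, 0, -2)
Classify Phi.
type B_4

Compute the Cartan integers a_ij = 2(alpha_i, alpha_j)/(alpha_j, alpha_j); the resulting 4x4 Cartan matrix is
[[2, 0, 0, -1], [0, 2, -2, -1], [0, -1, 2, 0], [-1, -1, 0, 2]].
The roots have two lengths (squared-length ratio 2:1); the short ones are alpha_{3}. The associated Dynkin diagram is a chain of 4 nodes with a double edge at one end; the terminal node there is the unique short simple root (B_4), so the type is B_4 (the algebra so(9)).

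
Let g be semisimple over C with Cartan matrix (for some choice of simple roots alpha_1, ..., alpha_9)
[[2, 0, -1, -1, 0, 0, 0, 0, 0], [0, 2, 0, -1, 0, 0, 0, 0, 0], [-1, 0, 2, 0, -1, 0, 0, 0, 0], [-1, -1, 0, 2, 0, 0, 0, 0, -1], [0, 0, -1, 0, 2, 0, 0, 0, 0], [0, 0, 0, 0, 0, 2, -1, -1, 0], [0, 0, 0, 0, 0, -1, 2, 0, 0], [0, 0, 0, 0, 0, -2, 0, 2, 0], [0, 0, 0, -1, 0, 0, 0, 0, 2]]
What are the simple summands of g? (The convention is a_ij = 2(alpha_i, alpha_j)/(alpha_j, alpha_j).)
type C_3 + type D_6

The diagram associated to this matrix has two connected components: the simple roots {alpha_6, alpha_7, alpha_8} form a chain of 3 nodes with a double edge at one end; the terminal node there is the unique long simple root (C_3), and {alpha_1, alpha_2, alpha_3, alpha_4, alpha_5, alpha_9} form a chain of 4 nodes with a fork of two nodes at one end (D_6). A semisimple Lie algebra decomposes uniquely as the direct sum of simple ideals, one per connected component of its Dynkin diagram, so g ≅ C_3 ⊕ D_6 (dimension 21 + 66 = 87).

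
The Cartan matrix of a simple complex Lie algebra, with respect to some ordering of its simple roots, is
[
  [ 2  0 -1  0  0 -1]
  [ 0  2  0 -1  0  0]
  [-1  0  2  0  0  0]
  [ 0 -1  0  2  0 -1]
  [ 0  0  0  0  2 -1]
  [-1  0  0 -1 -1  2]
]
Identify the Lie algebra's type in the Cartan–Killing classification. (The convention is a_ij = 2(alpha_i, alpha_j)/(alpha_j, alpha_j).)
E_6

The matrix has rank 6 with 2's on the diagonal. Reading the off-diagonal entries as Dynkin edges (a single edge where a_ij = a_ji = -1; a double or triple edge where a_ij * a_ji = 2 or 3), the diagram is a chain of 5 nodes with one extra node attached to the third node from one end (E_6). One simple-root ordering that puts it in standard form is (alpha_2, alpha_5, alpha_4, alpha_6, alpha_1, alpha_3). So the algebra is type E_6.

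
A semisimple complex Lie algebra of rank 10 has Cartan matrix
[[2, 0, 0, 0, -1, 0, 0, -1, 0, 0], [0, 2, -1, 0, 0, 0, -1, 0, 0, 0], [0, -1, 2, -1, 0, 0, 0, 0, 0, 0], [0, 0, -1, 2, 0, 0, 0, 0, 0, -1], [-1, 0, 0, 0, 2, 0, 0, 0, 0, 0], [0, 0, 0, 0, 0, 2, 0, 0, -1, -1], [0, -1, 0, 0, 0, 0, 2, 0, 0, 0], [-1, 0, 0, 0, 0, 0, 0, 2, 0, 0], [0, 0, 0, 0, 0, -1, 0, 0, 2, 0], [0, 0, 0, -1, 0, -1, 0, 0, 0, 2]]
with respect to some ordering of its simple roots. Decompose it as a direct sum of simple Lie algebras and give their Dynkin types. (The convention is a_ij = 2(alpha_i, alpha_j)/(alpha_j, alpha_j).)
The diagram associated to this matrix has two connected components: the simple roots {alpha_1, alpha_5, alpha_8} form a chain of 3 nodes with single edges (A_3), and {alpha_2, alpha_3, alpha_4, alpha_6, alpha_7, alpha_9, alpha_10} form a chain of 7 nodes with single edges (A_7). A semisimple Lie algebra decomposes uniquely as the direct sum of simple ideals, one per connected component of its Dynkin diagram, so g ≅ A_3 ⊕ A_7 (dimension 15 + 63 = 78).

A3 ⊕ A7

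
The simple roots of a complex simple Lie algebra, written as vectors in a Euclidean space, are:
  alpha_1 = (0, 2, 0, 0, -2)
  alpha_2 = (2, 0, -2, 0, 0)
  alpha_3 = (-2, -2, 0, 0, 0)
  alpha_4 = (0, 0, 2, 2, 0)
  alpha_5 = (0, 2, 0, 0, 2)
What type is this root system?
Compute the Cartan integers a_ij = 2(alpha_i, alpha_j)/(alpha_j, alpha_j); the resulting 5x5 Cartan matrix is
[[2, 0, -1, 0, 0], [0, 2, -1, -1, 0], [-1, -1, 2, 0, -1], [0, -1, 0, 2, 0], [0, 0, -1, 0, 2]].
All simple roots have the same length, so the diagram is simply laced. The associated Dynkin diagram is a chain of 3 nodes with a fork of two nodes at one end (D_5), so the type is D_5 (the algebra so(10)).

type D_5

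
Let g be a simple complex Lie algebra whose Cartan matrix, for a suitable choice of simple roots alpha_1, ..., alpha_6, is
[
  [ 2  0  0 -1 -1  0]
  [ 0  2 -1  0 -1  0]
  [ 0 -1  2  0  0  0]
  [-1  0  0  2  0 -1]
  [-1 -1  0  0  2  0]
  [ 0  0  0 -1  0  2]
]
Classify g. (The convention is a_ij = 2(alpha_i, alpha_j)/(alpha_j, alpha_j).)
type A_6

The matrix has rank 6 with 2's on the diagonal. Reading the off-diagonal entries as Dynkin edges (a single edge where a_ij = a_ji = -1; a double or triple edge where a_ij * a_ji = 2 or 3), the diagram is a chain of 6 nodes with single edges (A_6). One simple-root ordering that puts it in standard form is (alpha_3, alpha_2, alpha_5, alpha_1, alpha_4, alpha_6). So the algebra is type A_6, i.e. sl(7).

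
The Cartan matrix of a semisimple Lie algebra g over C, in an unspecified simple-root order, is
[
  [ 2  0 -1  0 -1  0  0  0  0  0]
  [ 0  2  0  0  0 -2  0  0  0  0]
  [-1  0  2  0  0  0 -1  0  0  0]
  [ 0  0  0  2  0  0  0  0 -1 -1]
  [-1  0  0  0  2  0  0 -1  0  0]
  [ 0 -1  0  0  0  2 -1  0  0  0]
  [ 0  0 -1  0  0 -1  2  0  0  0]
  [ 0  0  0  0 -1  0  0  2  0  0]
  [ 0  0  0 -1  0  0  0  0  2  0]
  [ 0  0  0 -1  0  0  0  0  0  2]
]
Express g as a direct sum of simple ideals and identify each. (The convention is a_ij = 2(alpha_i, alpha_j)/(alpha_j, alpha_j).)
A3 ⊕ C7

The diagram associated to this matrix has two connected components: the simple roots {alpha_4, alpha_9, alpha_10} form a chain of 3 nodes with single edges (A_3), and {alpha_1, alpha_2, alpha_3, alpha_5, alpha_6, alpha_7, alpha_8} form a chain of 7 nodes with a double edge at one end; the terminal node there is the unique long simple root (C_7). A semisimple Lie algebra decomposes uniquely as the direct sum of simple ideals, one per connected component of its Dynkin diagram, so g ≅ A_3 ⊕ C_7 (dimension 15 + 105 = 120).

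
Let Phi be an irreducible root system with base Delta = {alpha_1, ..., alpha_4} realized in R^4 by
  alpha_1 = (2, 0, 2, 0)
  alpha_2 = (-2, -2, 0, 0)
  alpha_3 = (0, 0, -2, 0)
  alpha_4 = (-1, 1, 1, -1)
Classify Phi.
Compute the Cartan integers a_ij = 2(alpha_i, alpha_j)/(alpha_j, alpha_j); the resulting 4x4 Cartan matrix is
[[2, -1, -2, 0], [-1, 2, 0, 0], [-1, 0, 2, -1], [0, 0, -1, 2]].
The roots have two lengths (squared-length ratio 2:1); the short ones are alpha_{3,4}. The associated Dynkin diagram is a chain of 4 nodes with a double edge between the middle two (F_4), so the type is F_4.

F_4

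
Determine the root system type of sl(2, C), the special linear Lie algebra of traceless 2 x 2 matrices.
A_1 (sl(2))

This is sl(2), which has dimension 2^2 - 1 = 3 and rank 2 - 1 = 1 (a Cartan subalgebra is the diagonal traceless matrices). In the classification of classical Lie algebras, the special linear algebra sl(n+1) has type A_n; here n = 1, so the Dynkin diagram is a chain of 1 nodes with single edges (A_1). Hence the type is A_1.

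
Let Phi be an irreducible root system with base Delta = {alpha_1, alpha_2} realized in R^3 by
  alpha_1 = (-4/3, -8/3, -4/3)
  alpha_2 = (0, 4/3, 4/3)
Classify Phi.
G2

Compute the Cartan integers a_ij = 2(alpha_i, alpha_j)/(alpha_j, alpha_j); the resulting 2x2 Cartan matrix is
[[2, -3], [-1, 2]].
The roots have two lengths (squared-length ratio 3:1); the short ones are alpha_{2}. The associated Dynkin diagram is two nodes joined by a triple edge (G_2), so the type is G_2.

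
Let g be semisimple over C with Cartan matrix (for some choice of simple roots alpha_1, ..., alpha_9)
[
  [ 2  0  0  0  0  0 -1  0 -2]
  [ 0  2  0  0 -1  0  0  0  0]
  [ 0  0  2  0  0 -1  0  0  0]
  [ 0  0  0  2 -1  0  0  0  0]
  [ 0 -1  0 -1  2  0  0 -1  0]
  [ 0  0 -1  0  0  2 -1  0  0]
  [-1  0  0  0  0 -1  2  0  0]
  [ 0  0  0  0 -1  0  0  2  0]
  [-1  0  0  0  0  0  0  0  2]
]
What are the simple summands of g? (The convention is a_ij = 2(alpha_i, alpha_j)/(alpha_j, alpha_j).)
The diagram associated to this matrix has two connected components: the simple roots {alpha_1, alpha_3, alpha_6, alpha_7, alpha_9} form a chain of 5 nodes with a double edge at one end; the terminal node there is the unique short simple root (B_5), and {alpha_2, alpha_4, alpha_5, alpha_8} form a chain of 2 nodes with a fork of two nodes at one end (D_4). A semisimple Lie algebra decomposes uniquely as the direct sum of simple ideals, one per connected component of its Dynkin diagram, so g ≅ B_5 ⊕ D_4 (dimension 55 + 28 = 83).

type B_5 + type D_4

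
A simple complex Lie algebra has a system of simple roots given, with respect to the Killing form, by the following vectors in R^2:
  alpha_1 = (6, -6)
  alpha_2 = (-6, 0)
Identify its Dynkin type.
type B_2

Compute the Cartan integers a_ij = 2(alpha_i, alpha_j)/(alpha_j, alpha_j); the resulting 2x2 Cartan matrix is
[[2, -2], [-1, 2]].
The roots have two lengths (squared-length ratio 2:1); the short ones are alpha_{2}. The associated Dynkin diagram is a chain of 2 nodes with a double edge at one end; the terminal node there is the unique short simple root (B_2), so the type is B_2 (the algebra so(5)).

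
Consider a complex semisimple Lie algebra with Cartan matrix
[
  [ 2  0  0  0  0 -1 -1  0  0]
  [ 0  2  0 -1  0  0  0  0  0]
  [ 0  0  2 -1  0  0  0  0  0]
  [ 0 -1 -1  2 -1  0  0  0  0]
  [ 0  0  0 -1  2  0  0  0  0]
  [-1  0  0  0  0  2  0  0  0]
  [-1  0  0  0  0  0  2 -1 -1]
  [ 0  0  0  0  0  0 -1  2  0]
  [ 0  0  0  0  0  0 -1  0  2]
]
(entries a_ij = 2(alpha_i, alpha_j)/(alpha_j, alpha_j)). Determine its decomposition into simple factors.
type D_4 + type D_5

The diagram associated to this matrix has two connected components: the simple roots {alpha_2, alpha_3, alpha_4, alpha_5} form a chain of 2 nodes with a fork of two nodes at one end (D_4), and {alpha_1, alpha_6, alpha_7, alpha_8, alpha_9} form a chain of 3 nodes with a fork of two nodes at one end (D_5). A semisimple Lie algebra decomposes uniquely as the direct sum of simple ideals, one per connected component of its Dynkin diagram, so g ≅ D_4 ⊕ D_5 (dimension 28 + 45 = 73).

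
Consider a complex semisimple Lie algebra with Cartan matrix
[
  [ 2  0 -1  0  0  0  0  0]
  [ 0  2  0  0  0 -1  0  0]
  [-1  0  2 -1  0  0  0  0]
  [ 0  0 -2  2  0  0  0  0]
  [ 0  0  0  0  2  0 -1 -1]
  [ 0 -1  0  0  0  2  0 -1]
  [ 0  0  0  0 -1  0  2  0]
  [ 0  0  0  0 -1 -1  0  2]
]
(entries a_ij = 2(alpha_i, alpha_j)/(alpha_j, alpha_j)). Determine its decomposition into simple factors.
type A_5 ⊕ type C_3

The diagram associated to this matrix has two connected components: the simple roots {alpha_2, alpha_5, alpha_6, alpha_7, alpha_8} form a chain of 5 nodes with single edges (A_5), and {alpha_1, alpha_3, alpha_4} form a chain of 3 nodes with a double edge at one end; the terminal node there is the unique long simple root (C_3). A semisimple Lie algebra decomposes uniquely as the direct sum of simple ideals, one per connected component of its Dynkin diagram, so g ≅ A_5 ⊕ C_3 (dimension 35 + 21 = 56).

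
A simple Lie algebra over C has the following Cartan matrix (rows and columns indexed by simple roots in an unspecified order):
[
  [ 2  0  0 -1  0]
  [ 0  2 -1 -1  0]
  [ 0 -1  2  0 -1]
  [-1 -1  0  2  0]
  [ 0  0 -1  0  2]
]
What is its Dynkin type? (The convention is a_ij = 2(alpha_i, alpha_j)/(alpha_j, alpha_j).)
A_5 (sl(6))

The matrix has rank 5 with 2's on the diagonal. Reading the off-diagonal entries as Dynkin edges (a single edge where a_ij = a_ji = -1; a double or triple edge where a_ij * a_ji = 2 or 3), the diagram is a chain of 5 nodes with single edges (A_5). One simple-root ordering that puts it in standard form is (alpha_5, alpha_3, alpha_2, alpha_4, alpha_1). So the algebra is type A_5, i.e. sl(6).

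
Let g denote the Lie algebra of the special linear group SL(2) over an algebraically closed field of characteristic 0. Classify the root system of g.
A1

This is sl(2), which has dimension 2^2 - 1 = 3 and rank 2 - 1 = 1 (a Cartan subalgebra is the diagonal traceless matrices). In the classification of classical Lie algebras, the special linear algebra sl(n+1) has type A_n; here n = 1, so the Dynkin diagram is a chain of 1 nodes with single edges (A_1). Hence the type is A_1.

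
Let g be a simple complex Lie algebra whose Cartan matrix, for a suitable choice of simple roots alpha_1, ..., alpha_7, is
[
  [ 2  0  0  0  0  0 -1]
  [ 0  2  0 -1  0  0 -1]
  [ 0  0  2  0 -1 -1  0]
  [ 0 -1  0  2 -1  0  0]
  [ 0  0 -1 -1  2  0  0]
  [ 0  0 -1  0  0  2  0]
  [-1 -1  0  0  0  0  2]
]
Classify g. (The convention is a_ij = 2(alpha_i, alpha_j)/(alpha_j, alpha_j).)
type A_7

The matrix has rank 7 with 2's on the diagonal. Reading the off-diagonal entries as Dynkin edges (a single edge where a_ij = a_ji = -1; a double or triple edge where a_ij * a_ji = 2 or 3), the diagram is a chain of 7 nodes with single edges (A_7). One simple-root ordering that puts it in standard form is (alpha_6, alpha_3, alpha_5, alpha_4, alpha_2, alpha_7, alpha_1). So the algebra is type A_7, i.e. sl(8).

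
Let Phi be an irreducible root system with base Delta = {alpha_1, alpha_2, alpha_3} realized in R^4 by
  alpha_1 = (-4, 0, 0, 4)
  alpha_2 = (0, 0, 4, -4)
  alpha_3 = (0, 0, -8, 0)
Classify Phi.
type C_3

Compute the Cartan integers a_ij = 2(alpha_i, alpha_j)/(alpha_j, alpha_j); the resulting 3x3 Cartan matrix is
[[2, -1, 0], [-1, 2, -1], [0, -2, 2]].
The roots have two lengths (squared-length ratio 2:1); the short ones are alpha_{1,2}. The associated Dynkin diagram is a chain of 3 nodes with a double edge at one end; the terminal node there is the unique long simple root (C_3), so the type is C_3 (the algebra sp(6)).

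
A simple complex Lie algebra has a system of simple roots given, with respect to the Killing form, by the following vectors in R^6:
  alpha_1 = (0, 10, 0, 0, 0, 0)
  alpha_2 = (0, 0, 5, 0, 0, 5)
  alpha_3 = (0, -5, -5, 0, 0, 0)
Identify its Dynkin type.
C3

Compute the Cartan integers a_ij = 2(alpha_i, alpha_j)/(alpha_j, alpha_j); the resulting 3x3 Cartan matrix is
[[2, 0, -2], [0, 2, -1], [-1, -1, 2]].
The roots have two lengths (squared-length ratio 2:1); the short ones are alpha_{2,3}. The associated Dynkin diagram is a chain of 3 nodes with a double edge at one end; the terminal node there is the unique long simple root (C_3), so the type is C_3 (the algebra sp(6)).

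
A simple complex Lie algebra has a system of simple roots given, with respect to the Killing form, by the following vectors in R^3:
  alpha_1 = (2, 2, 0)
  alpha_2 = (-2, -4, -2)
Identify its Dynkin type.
Compute the Cartan integers a_ij = 2(alpha_i, alpha_j)/(alpha_j, alpha_j); the resulting 2x2 Cartan matrix is
[[2, -1], [-3, 2]].
The roots have two lengths (squared-length ratio 3:1); the short ones are alpha_{1}. The associated Dynkin diagram is two nodes joined by a triple edge (G_2), so the type is G_2.

type G_2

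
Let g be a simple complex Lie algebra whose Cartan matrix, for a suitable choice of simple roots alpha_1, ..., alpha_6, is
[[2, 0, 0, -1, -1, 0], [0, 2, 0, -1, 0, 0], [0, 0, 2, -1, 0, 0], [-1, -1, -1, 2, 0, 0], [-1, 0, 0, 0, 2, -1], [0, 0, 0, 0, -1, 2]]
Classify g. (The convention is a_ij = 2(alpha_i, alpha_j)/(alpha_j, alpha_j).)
The matrix has rank 6 with 2's on the diagonal. Reading the off-diagonal entries as Dynkin edges (a single edge where a_ij = a_ji = -1; a double or triple edge where a_ij * a_ji = 2 or 3), the diagram is a chain of 4 nodes with a fork of two nodes at one end (D_6). One simple-root ordering that puts it in standard form is (alpha_6, alpha_5, alpha_1, alpha_4, alpha_3, alpha_2). So the algebra is type D_6, i.e. so(12).

D_6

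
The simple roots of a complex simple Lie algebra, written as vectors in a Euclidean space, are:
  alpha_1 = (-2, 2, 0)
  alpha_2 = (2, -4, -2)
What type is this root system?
Compute the Cartan integers a_ij = 2(alpha_i, alpha_j)/(alpha_j, alpha_j); the resulting 2x2 Cartan matrix is
[[2, -1], [-3, 2]].
The roots have two lengths (squared-length ratio 3:1); the short ones are alpha_{1}. The associated Dynkin diagram is two nodes joined by a triple edge (G_2), so the type is G_2.

G_2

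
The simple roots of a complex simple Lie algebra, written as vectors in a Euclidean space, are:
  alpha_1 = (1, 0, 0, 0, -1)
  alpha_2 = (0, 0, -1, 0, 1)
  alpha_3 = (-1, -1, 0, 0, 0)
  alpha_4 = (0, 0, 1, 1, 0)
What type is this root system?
A4

Compute the Cartan integers a_ij = 2(alpha_i, alpha_j)/(alpha_j, alpha_j); the resulting 4x4 Cartan matrix is
[[2, -1, -1, 0], [-1, 2, 0, -1], [-1, 0, 2, 0], [0, -1, 0, 2]].
All simple roots have the same length, so the diagram is simply laced. The associated Dynkin diagram is a chain of 4 nodes with single edges (A_4), so the type is A_4 (the algebra sl(5)).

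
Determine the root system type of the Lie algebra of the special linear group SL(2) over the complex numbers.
A_1 (sl(2))

This is sl(2), which has dimension 2^2 - 1 = 3 and rank 2 - 1 = 1 (a Cartan subalgebra is the diagonal traceless matrices). In the classification of classical Lie algebras, the special linear algebra sl(n+1) has type A_n; here n = 1, so the Dynkin diagram is a chain of 1 nodes with single edges (A_1). Hence the type is A_1.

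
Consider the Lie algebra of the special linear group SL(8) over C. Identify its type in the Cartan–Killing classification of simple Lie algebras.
A_7 (sl(8))

This is sl(8), which has dimension 8^2 - 1 = 63 and rank 8 - 1 = 7 (a Cartan subalgebra is the diagonal traceless matrices). In the classification of classical Lie algebras, the special linear algebra sl(n+1) has type A_n; here n = 7, so the Dynkin diagram is a chain of 7 nodes with single edges (A_7). Hence the type is A_7.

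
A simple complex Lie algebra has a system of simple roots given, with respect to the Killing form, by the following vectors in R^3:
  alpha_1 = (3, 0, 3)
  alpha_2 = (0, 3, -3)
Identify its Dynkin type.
Compute the Cartan integers a_ij = 2(alpha_i, alpha_j)/(alpha_j, alpha_j); the resulting 2x2 Cartan matrix is
[[2, -1], [-1, 2]].
All simple roots have the same length, so the diagram is simply laced. The associated Dynkin diagram is a chain of 2 nodes with single edges (A_2), so the type is A_2 (the algebra sl(3)).

A2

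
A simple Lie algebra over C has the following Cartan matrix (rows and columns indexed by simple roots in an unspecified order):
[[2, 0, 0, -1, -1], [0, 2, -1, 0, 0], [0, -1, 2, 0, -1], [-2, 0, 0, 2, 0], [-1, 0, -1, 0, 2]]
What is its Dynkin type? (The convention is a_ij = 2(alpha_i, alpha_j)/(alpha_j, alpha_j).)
The matrix has rank 5 with 2's on the diagonal. Reading the off-diagonal entries as Dynkin edges (a single edge where a_ij = a_ji = -1; a double or triple edge where a_ij * a_ji = 2 or 3), the diagram is a chain of 5 nodes with a double edge at one end; the terminal node there is the unique long simple root (C_5). One simple-root ordering that puts it in standard form is (alpha_2, alpha_3, alpha_5, alpha_1, alpha_4). So the algebra is type C_5, i.e. sp(10).

type C_5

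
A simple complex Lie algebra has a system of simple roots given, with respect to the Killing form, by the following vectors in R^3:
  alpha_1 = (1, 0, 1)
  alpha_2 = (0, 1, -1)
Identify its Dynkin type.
type A_2

Compute the Cartan integers a_ij = 2(alpha_i, alpha_j)/(alpha_j, alpha_j); the resulting 2x2 Cartan matrix is
[[2, -1], [-1, 2]].
All simple roots have the same length, so the diagram is simply laced. The associated Dynkin diagram is a chain of 2 nodes with single edges (A_2), so the type is A_2 (the algebra sl(3)).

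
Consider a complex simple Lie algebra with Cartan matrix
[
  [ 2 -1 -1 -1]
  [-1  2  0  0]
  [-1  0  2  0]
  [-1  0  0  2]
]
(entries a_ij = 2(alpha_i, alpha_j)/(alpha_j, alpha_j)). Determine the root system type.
The matrix has rank 4 with 2's on the diagonal. Reading the off-diagonal entries as Dynkin edges (a single edge where a_ij = a_ji = -1; a double or triple edge where a_ij * a_ji = 2 or 3), the diagram is a chain of 2 nodes with a fork of two nodes at one end (D_4). One simple-root ordering that puts it in standard form is (alpha_4, alpha_1, alpha_2, alpha_3). So the algebra is type D_4, i.e. so(8).

D_4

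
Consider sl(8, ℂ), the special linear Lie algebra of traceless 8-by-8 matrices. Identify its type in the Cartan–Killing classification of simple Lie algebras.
type A_7

This is sl(8), which has dimension 8^2 - 1 = 63 and rank 8 - 1 = 7 (a Cartan subalgebra is the diagonal traceless matrices). In the classification of classical Lie algebras, the special linear algebra sl(n+1) has type A_n; here n = 7, so the Dynkin diagram is a chain of 7 nodes with single edges (A_7). Hence the type is A_7.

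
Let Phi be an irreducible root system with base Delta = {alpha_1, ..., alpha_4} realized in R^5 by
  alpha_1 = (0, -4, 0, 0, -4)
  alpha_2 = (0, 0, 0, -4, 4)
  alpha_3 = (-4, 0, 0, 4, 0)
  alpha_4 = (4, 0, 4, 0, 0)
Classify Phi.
A_4 (sl(5))

Compute the Cartan integers a_ij = 2(alpha_i, alpha_j)/(alpha_j, alpha_j); the resulting 4x4 Cartan matrix is
[[2, -1, 0, 0], [-1, 2, -1, 0], [0, -1, 2, -1], [0, 0, -1, 2]].
All simple roots have the same length, so the diagram is simply laced. The associated Dynkin diagram is a chain of 4 nodes with single edges (A_4), so the type is A_4 (the algebra sl(5)).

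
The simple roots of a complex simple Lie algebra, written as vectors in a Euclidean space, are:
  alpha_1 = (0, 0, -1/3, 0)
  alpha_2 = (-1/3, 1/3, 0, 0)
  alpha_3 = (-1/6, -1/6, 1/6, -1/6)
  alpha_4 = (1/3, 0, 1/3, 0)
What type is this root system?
Compute the Cartan integers a_ij = 2(alpha_i, alpha_j)/(alpha_j, alpha_j); the resulting 4x4 Cartan matrix is
[[2, 0, -1, -1], [0, 2, 0, -1], [-1, 0, 2, 0], [-2, -1, 0, 2]].
The roots have two lengths (squared-length ratio 2:1); the short ones are alpha_{1,3}. The associated Dynkin diagram is a chain of 4 nodes with a double edge between the middle two (F_4), so the type is F_4.

F_4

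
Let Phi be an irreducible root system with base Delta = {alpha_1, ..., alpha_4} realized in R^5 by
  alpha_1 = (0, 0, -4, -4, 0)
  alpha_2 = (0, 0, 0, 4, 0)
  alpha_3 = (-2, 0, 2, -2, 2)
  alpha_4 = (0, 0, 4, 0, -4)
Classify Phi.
F_4

Compute the Cartan integers a_ij = 2(alpha_i, alpha_j)/(alpha_j, alpha_j); the resulting 4x4 Cartan matrix is
[[2, -2, 0, -1], [-1, 2, -1, 0], [0, -1, 2, 0], [-1, 0, 0, 2]].
The roots have two lengths (squared-length ratio 2:1); the short ones are alpha_{2,3}. The associated Dynkin diagram is a chain of 4 nodes with a double edge between the middle two (F_4), so the type is F_4.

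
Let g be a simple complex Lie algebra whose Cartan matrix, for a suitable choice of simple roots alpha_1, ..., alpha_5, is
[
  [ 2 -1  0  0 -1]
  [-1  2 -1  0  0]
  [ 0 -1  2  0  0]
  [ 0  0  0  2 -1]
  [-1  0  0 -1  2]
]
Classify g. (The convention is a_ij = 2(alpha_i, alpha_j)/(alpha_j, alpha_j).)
A_5 (sl(6))

The matrix has rank 5 with 2's on the diagonal. Reading the off-diagonal entries as Dynkin edges (a single edge where a_ij = a_ji = -1; a double or triple edge where a_ij * a_ji = 2 or 3), the diagram is a chain of 5 nodes with single edges (A_5). One simple-root ordering that puts it in standard form is (alpha_3, alpha_2, alpha_1, alpha_5, alpha_4). So the algebra is type A_5, i.e. sl(6).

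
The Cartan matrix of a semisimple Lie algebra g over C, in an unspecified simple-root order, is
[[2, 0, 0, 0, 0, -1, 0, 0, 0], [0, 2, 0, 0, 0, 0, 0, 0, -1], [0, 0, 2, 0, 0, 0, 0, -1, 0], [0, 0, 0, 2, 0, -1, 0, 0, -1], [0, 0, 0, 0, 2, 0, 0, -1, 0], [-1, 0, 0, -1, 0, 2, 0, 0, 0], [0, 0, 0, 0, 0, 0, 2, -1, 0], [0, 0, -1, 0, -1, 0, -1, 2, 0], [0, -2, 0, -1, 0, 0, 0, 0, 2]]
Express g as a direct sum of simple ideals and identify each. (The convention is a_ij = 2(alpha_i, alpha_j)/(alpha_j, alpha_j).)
B5 ⊕ D4

The diagram associated to this matrix has two connected components: the simple roots {alpha_1, alpha_2, alpha_4, alpha_6, alpha_9} form a chain of 5 nodes with a double edge at one end; the terminal node there is the unique short simple root (B_5), and {alpha_3, alpha_5, alpha_7, alpha_8} form a chain of 2 nodes with a fork of two nodes at one end (D_4). A semisimple Lie algebra decomposes uniquely as the direct sum of simple ideals, one per connected component of its Dynkin diagram, so g ≅ B_5 ⊕ D_4 (dimension 55 + 28 = 83).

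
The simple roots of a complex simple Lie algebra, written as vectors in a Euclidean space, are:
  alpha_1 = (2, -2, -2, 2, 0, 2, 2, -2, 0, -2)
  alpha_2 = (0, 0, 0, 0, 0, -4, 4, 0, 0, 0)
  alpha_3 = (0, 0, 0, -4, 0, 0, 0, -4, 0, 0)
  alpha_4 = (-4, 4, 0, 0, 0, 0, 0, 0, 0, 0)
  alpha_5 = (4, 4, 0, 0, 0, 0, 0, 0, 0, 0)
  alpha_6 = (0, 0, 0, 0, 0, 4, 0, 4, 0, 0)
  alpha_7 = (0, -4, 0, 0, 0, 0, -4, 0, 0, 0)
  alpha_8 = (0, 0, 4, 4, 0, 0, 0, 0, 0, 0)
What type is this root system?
Compute the Cartan integers a_ij = 2(alpha_i, alpha_j)/(alpha_j, alpha_j); the resulting 8x8 Cartan matrix is
[[2, 0, 0, -1, 0, 0, 0, 0], [0, 2, 0, 0, 0, -1, -1, 0], [0, 0, 2, 0, 0, -1, 0, -1], [-1, 0, 0, 2, 0, 0, -1, 0], [0, 0, 0, 0, 2, 0, -1, 0], [0, -1, -1, 0, 0, 2, 0, 0], [0, -1, 0, -1, -1, 0, 2, 0], [0, 0, -1, 0, 0, 0, 0, 2]].
All simple roots have the same length, so the diagram is simply laced. The associated Dynkin diagram is a chain of 7 nodes with one extra node attached to the third node from one end (E_8), so the type is E_8.

type E_8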